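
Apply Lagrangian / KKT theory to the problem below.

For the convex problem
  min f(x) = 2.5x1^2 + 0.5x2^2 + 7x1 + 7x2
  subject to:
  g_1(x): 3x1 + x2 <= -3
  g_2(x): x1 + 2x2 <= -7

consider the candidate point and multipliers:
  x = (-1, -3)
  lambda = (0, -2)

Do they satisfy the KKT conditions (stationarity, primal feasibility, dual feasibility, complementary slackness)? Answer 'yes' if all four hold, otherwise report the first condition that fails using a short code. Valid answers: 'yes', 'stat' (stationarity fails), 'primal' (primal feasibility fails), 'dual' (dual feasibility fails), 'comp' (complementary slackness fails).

Gradient of f: grad f(x) = Q x + c = (2, 4)
Constraint values g_i(x) = a_i^T x - b_i:
  g_1((-1, -3)) = -3
  g_2((-1, -3)) = 0
Stationarity residual: grad f(x) + sum_i lambda_i a_i = (0, 0)
  -> stationarity OK
Primal feasibility (all g_i <= 0): OK
Dual feasibility (all lambda_i >= 0): FAILS
Complementary slackness (lambda_i * g_i(x) = 0 for all i): OK

Verdict: the first failing condition is dual_feasibility -> dual.

dual


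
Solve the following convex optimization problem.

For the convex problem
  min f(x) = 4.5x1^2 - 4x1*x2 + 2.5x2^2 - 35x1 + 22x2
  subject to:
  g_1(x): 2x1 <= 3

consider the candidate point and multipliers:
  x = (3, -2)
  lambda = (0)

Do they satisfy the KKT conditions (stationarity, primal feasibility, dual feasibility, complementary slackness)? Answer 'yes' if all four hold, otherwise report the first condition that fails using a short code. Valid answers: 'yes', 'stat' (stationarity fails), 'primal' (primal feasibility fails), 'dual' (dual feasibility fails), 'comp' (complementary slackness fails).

Gradient of f: grad f(x) = Q x + c = (0, 0)
Constraint values g_i(x) = a_i^T x - b_i:
  g_1((3, -2)) = 3
Stationarity residual: grad f(x) + sum_i lambda_i a_i = (0, 0)
  -> stationarity OK
Primal feasibility (all g_i <= 0): FAILS
Dual feasibility (all lambda_i >= 0): OK
Complementary slackness (lambda_i * g_i(x) = 0 for all i): OK

Verdict: the first failing condition is primal_feasibility -> primal.

primal


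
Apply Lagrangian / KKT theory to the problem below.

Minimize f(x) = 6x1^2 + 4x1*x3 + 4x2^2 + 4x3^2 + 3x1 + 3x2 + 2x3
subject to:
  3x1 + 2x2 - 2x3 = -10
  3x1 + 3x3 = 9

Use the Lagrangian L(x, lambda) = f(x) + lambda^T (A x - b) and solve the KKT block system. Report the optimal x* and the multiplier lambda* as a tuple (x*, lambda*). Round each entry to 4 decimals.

Form the Lagrangian:
  L(x, lambda) = (1/2) x^T Q x + c^T x + lambda^T (A x - b)
Stationarity (grad_x L = 0): Q x + c + A^T lambda = 0.
Primal feasibility: A x = b.

This gives the KKT block system:
  [ Q   A^T ] [ x     ]   [-c ]
  [ A    0  ] [ lambda ] = [ b ]

Solving the linear system:
  x*      = (-0.3468, -1.1331, 3.3468)
  lambda* = (3.0323, -7.1075)
  f(x*)   = 48.2722

x* = (-0.3468, -1.1331, 3.3468), lambda* = (3.0323, -7.1075)


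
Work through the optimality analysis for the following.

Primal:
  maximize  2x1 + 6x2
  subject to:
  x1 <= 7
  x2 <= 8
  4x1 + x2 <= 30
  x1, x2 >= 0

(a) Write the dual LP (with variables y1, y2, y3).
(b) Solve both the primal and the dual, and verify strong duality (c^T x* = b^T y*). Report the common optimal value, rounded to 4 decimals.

The standard primal-dual pair for 'max c^T x s.t. A x <= b, x >= 0' is:
  Dual:  min b^T y  s.t.  A^T y >= c,  y >= 0.

So the dual LP is:
  minimize  7y1 + 8y2 + 30y3
  subject to:
    y1 + 4y3 >= 2
    y2 + y3 >= 6
    y1, y2, y3 >= 0

Solving the primal: x* = (5.5, 8).
  primal value c^T x* = 59.
Solving the dual: y* = (0, 5.5, 0.5).
  dual value b^T y* = 59.
Strong duality: c^T x* = b^T y*. Confirmed.

59


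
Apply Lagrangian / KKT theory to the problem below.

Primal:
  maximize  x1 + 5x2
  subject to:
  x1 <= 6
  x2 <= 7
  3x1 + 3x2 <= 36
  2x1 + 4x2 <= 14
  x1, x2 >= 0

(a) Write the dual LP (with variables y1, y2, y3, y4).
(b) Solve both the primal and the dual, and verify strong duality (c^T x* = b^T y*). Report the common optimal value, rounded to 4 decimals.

The standard primal-dual pair for 'max c^T x s.t. A x <= b, x >= 0' is:
  Dual:  min b^T y  s.t.  A^T y >= c,  y >= 0.

So the dual LP is:
  minimize  6y1 + 7y2 + 36y3 + 14y4
  subject to:
    y1 + 3y3 + 2y4 >= 1
    y2 + 3y3 + 4y4 >= 5
    y1, y2, y3, y4 >= 0

Solving the primal: x* = (0, 3.5).
  primal value c^T x* = 17.5.
Solving the dual: y* = (0, 0, 0, 1.25).
  dual value b^T y* = 17.5.
Strong duality: c^T x* = b^T y*. Confirmed.

17.5


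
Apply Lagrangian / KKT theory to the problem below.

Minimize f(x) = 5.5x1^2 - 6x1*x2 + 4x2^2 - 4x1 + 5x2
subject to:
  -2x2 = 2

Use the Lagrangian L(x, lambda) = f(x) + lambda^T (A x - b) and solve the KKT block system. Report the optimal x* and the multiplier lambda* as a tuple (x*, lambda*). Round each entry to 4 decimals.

Form the Lagrangian:
  L(x, lambda) = (1/2) x^T Q x + c^T x + lambda^T (A x - b)
Stationarity (grad_x L = 0): Q x + c + A^T lambda = 0.
Primal feasibility: A x = b.

This gives the KKT block system:
  [ Q   A^T ] [ x     ]   [-c ]
  [ A    0  ] [ lambda ] = [ b ]

Solving the linear system:
  x*      = (-0.1818, -1)
  lambda* = (-0.9545)
  f(x*)   = -1.1818

x* = (-0.1818, -1), lambda* = (-0.9545)


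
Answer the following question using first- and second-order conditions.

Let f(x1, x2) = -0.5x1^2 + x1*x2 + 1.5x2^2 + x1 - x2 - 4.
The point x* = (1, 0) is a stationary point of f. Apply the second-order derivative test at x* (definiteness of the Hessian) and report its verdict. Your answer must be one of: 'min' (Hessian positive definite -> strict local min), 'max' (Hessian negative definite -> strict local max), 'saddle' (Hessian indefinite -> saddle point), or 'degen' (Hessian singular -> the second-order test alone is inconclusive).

Compute the Hessian H = grad^2 f:
  H = [[-1, 1], [1, 3]]
Verify stationarity: grad f(x*) = H x* + g = (0, 0).
Eigenvalues of H: -1.2361, 3.2361.
Eigenvalues have mixed signs, so H is indefinite -> x* is a saddle point.

saddle


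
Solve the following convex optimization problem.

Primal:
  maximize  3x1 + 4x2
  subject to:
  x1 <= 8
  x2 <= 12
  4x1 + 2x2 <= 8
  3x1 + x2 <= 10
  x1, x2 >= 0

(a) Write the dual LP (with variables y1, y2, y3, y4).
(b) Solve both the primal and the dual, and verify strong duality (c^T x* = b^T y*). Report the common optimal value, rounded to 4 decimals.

The standard primal-dual pair for 'max c^T x s.t. A x <= b, x >= 0' is:
  Dual:  min b^T y  s.t.  A^T y >= c,  y >= 0.

So the dual LP is:
  minimize  8y1 + 12y2 + 8y3 + 10y4
  subject to:
    y1 + 4y3 + 3y4 >= 3
    y2 + 2y3 + y4 >= 4
    y1, y2, y3, y4 >= 0

Solving the primal: x* = (0, 4).
  primal value c^T x* = 16.
Solving the dual: y* = (0, 0, 2, 0).
  dual value b^T y* = 16.
Strong duality: c^T x* = b^T y*. Confirmed.

16


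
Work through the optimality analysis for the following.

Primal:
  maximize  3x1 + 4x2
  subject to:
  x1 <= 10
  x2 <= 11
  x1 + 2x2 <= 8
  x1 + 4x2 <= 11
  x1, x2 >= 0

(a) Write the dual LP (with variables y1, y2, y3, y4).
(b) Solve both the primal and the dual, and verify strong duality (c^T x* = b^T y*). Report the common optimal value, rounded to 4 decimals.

The standard primal-dual pair for 'max c^T x s.t. A x <= b, x >= 0' is:
  Dual:  min b^T y  s.t.  A^T y >= c,  y >= 0.

So the dual LP is:
  minimize  10y1 + 11y2 + 8y3 + 11y4
  subject to:
    y1 + y3 + y4 >= 3
    y2 + 2y3 + 4y4 >= 4
    y1, y2, y3, y4 >= 0

Solving the primal: x* = (8, 0).
  primal value c^T x* = 24.
Solving the dual: y* = (0, 0, 3, 0).
  dual value b^T y* = 24.
Strong duality: c^T x* = b^T y*. Confirmed.

24


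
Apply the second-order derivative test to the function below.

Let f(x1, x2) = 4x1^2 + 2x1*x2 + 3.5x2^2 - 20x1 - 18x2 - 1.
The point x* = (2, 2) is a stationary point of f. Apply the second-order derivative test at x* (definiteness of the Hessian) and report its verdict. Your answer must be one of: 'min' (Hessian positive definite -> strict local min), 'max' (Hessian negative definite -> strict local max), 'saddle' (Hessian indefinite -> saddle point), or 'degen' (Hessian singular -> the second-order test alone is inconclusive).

Compute the Hessian H = grad^2 f:
  H = [[8, 2], [2, 7]]
Verify stationarity: grad f(x*) = H x* + g = (0, 0).
Eigenvalues of H: 5.4384, 9.5616.
Both eigenvalues > 0, so H is positive definite -> x* is a strict local min.

min


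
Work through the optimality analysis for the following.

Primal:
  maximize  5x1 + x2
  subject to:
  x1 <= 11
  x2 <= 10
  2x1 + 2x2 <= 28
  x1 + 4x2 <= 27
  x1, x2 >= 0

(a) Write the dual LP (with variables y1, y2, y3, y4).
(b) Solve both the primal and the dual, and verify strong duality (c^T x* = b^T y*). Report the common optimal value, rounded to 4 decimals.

The standard primal-dual pair for 'max c^T x s.t. A x <= b, x >= 0' is:
  Dual:  min b^T y  s.t.  A^T y >= c,  y >= 0.

So the dual LP is:
  minimize  11y1 + 10y2 + 28y3 + 27y4
  subject to:
    y1 + 2y3 + y4 >= 5
    y2 + 2y3 + 4y4 >= 1
    y1, y2, y3, y4 >= 0

Solving the primal: x* = (11, 3).
  primal value c^T x* = 58.
Solving the dual: y* = (4, 0, 0.5, 0).
  dual value b^T y* = 58.
Strong duality: c^T x* = b^T y*. Confirmed.

58


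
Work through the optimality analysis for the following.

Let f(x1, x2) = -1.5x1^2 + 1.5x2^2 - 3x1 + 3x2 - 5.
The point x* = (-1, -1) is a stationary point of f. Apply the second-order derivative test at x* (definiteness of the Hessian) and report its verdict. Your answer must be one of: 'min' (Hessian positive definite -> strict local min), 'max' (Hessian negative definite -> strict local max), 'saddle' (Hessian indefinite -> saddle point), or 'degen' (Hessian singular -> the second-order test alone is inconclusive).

Compute the Hessian H = grad^2 f:
  H = [[-3, 0], [0, 3]]
Verify stationarity: grad f(x*) = H x* + g = (0, 0).
Eigenvalues of H: -3, 3.
Eigenvalues have mixed signs, so H is indefinite -> x* is a saddle point.

saddle


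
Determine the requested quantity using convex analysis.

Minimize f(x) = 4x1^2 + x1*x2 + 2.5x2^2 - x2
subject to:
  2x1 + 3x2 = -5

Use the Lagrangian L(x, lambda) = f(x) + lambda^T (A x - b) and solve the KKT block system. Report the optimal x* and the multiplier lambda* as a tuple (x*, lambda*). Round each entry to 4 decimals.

Form the Lagrangian:
  L(x, lambda) = (1/2) x^T Q x + c^T x + lambda^T (A x - b)
Stationarity (grad_x L = 0): Q x + c + A^T lambda = 0.
Primal feasibility: A x = b.

This gives the KKT block system:
  [ Q   A^T ] [ x     ]   [-c ]
  [ A    0  ] [ lambda ] = [ b ]

Solving the linear system:
  x*      = (-0.5125, -1.325)
  lambda* = (2.7125)
  f(x*)   = 7.4437

x* = (-0.5125, -1.325), lambda* = (2.7125)


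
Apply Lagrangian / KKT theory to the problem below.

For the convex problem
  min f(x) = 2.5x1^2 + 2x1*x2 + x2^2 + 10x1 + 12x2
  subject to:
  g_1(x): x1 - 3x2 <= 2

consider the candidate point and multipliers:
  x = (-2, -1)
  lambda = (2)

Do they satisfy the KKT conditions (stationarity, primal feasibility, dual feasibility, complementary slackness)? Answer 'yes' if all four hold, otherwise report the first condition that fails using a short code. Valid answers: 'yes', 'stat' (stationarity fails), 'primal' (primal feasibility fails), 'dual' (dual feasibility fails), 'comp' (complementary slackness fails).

Gradient of f: grad f(x) = Q x + c = (-2, 6)
Constraint values g_i(x) = a_i^T x - b_i:
  g_1((-2, -1)) = -1
Stationarity residual: grad f(x) + sum_i lambda_i a_i = (0, 0)
  -> stationarity OK
Primal feasibility (all g_i <= 0): OK
Dual feasibility (all lambda_i >= 0): OK
Complementary slackness (lambda_i * g_i(x) = 0 for all i): FAILS

Verdict: the first failing condition is complementary_slackness -> comp.

comp


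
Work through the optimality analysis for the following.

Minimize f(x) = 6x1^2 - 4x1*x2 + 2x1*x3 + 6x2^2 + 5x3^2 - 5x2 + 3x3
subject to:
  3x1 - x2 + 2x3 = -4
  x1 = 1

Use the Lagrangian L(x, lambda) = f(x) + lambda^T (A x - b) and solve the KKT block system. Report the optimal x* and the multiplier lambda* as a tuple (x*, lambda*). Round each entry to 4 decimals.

Form the Lagrangian:
  L(x, lambda) = (1/2) x^T Q x + c^T x + lambda^T (A x - b)
Stationarity (grad_x L = 0): Q x + c + A^T lambda = 0.
Primal feasibility: A x = b.

This gives the KKT block system:
  [ Q   A^T ] [ x     ]   [-c ]
  [ A    0  ] [ lambda ] = [ b ]

Solving the linear system:
  x*      = (1, 1.6552, -2.6724)
  lambda* = (10.8621, -32.6207)
  f(x*)   = 29.8879

x* = (1, 1.6552, -2.6724), lambda* = (10.8621, -32.6207)


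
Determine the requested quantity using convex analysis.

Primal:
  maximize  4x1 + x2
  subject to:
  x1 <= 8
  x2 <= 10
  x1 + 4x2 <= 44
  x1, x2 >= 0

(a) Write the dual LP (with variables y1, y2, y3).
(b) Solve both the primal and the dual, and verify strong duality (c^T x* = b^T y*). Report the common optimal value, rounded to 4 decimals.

The standard primal-dual pair for 'max c^T x s.t. A x <= b, x >= 0' is:
  Dual:  min b^T y  s.t.  A^T y >= c,  y >= 0.

So the dual LP is:
  minimize  8y1 + 10y2 + 44y3
  subject to:
    y1 + y3 >= 4
    y2 + 4y3 >= 1
    y1, y2, y3 >= 0

Solving the primal: x* = (8, 9).
  primal value c^T x* = 41.
Solving the dual: y* = (3.75, 0, 0.25).
  dual value b^T y* = 41.
Strong duality: c^T x* = b^T y*. Confirmed.

41


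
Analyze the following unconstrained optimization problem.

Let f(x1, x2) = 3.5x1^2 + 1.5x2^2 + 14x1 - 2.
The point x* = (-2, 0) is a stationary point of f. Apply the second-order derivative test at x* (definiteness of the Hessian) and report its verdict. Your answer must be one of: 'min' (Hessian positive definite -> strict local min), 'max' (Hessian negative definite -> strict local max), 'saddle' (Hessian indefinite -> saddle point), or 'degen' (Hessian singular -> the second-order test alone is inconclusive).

Compute the Hessian H = grad^2 f:
  H = [[7, 0], [0, 3]]
Verify stationarity: grad f(x*) = H x* + g = (0, 0).
Eigenvalues of H: 3, 7.
Both eigenvalues > 0, so H is positive definite -> x* is a strict local min.

min


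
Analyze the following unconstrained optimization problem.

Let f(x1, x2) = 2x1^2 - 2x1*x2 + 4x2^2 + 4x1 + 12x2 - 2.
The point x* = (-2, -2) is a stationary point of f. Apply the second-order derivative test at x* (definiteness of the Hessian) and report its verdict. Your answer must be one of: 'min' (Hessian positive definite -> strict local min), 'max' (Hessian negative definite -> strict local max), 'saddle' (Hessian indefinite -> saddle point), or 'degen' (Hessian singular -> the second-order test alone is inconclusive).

Compute the Hessian H = grad^2 f:
  H = [[4, -2], [-2, 8]]
Verify stationarity: grad f(x*) = H x* + g = (0, 0).
Eigenvalues of H: 3.1716, 8.8284.
Both eigenvalues > 0, so H is positive definite -> x* is a strict local min.

min


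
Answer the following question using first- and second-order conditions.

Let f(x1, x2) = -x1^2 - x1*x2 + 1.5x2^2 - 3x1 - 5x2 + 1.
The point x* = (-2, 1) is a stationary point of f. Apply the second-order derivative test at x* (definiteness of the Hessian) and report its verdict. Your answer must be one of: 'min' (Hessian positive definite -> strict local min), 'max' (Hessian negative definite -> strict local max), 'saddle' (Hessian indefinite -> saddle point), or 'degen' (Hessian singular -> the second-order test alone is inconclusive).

Compute the Hessian H = grad^2 f:
  H = [[-2, -1], [-1, 3]]
Verify stationarity: grad f(x*) = H x* + g = (0, 0).
Eigenvalues of H: -2.1926, 3.1926.
Eigenvalues have mixed signs, so H is indefinite -> x* is a saddle point.

saddle


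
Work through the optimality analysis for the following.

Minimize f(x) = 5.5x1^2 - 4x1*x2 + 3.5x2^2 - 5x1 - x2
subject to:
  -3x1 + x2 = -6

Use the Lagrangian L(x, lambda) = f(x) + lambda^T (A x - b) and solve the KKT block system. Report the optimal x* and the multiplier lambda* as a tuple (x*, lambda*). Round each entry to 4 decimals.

Form the Lagrangian:
  L(x, lambda) = (1/2) x^T Q x + c^T x + lambda^T (A x - b)
Stationarity (grad_x L = 0): Q x + c + A^T lambda = 0.
Primal feasibility: A x = b.

This gives the KKT block system:
  [ Q   A^T ] [ x     ]   [-c ]
  [ A    0  ] [ lambda ] = [ b ]

Solving the linear system:
  x*      = (2.2, 0.6)
  lambda* = (5.6)
  f(x*)   = 11

x* = (2.2, 0.6), lambda* = (5.6)


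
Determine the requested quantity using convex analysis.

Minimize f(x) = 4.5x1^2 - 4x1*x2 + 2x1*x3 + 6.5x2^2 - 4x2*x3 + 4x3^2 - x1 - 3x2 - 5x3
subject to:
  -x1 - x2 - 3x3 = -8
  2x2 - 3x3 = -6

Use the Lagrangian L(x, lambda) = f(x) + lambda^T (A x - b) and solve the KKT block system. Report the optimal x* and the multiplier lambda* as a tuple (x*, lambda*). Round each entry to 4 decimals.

Form the Lagrangian:
  L(x, lambda) = (1/2) x^T Q x + c^T x + lambda^T (A x - b)
Stationarity (grad_x L = 0): Q x + c + A^T lambda = 0.
Primal feasibility: A x = b.

This gives the KKT block system:
  [ Q   A^T ] [ x     ]   [-c ]
  [ A    0  ] [ lambda ] = [ b ]

Solving the linear system:
  x*      = (0.0041, 0.6653, 2.4435)
  lambda* = (1.2628, 2.7023)
  f(x*)   = 6.0493

x* = (0.0041, 0.6653, 2.4435), lambda* = (1.2628, 2.7023)


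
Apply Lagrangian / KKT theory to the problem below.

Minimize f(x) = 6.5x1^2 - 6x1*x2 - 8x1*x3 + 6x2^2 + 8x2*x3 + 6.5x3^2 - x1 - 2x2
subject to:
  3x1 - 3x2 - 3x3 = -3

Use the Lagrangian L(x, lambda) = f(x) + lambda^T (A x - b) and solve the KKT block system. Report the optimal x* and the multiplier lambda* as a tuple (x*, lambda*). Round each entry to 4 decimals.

Form the Lagrangian:
  L(x, lambda) = (1/2) x^T Q x + c^T x + lambda^T (A x - b)
Stationarity (grad_x L = 0): Q x + c + A^T lambda = 0.
Primal feasibility: A x = b.

This gives the KKT block system:
  [ Q   A^T ] [ x     ]   [-c ]
  [ A    0  ] [ lambda ] = [ b ]

Solving the linear system:
  x*      = (-0.1852, 0.716, 0.0988)
  lambda* = (2.8313)
  f(x*)   = 3.6235

x* = (-0.1852, 0.716, 0.0988), lambda* = (2.8313)


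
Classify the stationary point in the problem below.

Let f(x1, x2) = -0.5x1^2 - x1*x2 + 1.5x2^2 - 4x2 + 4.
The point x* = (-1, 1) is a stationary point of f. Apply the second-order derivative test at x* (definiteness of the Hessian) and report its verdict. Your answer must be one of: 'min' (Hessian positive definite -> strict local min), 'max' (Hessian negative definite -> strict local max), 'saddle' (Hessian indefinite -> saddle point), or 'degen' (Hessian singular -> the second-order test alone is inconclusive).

Compute the Hessian H = grad^2 f:
  H = [[-1, -1], [-1, 3]]
Verify stationarity: grad f(x*) = H x* + g = (0, 0).
Eigenvalues of H: -1.2361, 3.2361.
Eigenvalues have mixed signs, so H is indefinite -> x* is a saddle point.

saddle


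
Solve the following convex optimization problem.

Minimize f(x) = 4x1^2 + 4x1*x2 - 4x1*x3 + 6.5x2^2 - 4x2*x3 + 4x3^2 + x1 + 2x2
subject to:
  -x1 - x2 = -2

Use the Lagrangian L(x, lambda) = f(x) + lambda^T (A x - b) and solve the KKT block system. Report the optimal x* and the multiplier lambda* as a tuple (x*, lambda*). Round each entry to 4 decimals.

Form the Lagrangian:
  L(x, lambda) = (1/2) x^T Q x + c^T x + lambda^T (A x - b)
Stationarity (grad_x L = 0): Q x + c + A^T lambda = 0.
Primal feasibility: A x = b.

This gives the KKT block system:
  [ Q   A^T ] [ x     ]   [-c ]
  [ A    0  ] [ lambda ] = [ b ]

Solving the linear system:
  x*      = (1.4615, 0.5385, 1)
  lambda* = (10.8462)
  f(x*)   = 12.1154

x* = (1.4615, 0.5385, 1), lambda* = (10.8462)


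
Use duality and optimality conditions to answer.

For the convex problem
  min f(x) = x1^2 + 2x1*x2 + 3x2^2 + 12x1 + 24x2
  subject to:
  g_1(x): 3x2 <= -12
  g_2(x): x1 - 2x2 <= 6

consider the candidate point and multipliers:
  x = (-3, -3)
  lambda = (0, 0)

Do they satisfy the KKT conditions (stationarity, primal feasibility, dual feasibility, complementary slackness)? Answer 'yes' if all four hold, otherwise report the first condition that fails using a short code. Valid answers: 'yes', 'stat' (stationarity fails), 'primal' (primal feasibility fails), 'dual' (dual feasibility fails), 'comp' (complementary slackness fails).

Gradient of f: grad f(x) = Q x + c = (0, 0)
Constraint values g_i(x) = a_i^T x - b_i:
  g_1((-3, -3)) = 3
  g_2((-3, -3)) = -3
Stationarity residual: grad f(x) + sum_i lambda_i a_i = (0, 0)
  -> stationarity OK
Primal feasibility (all g_i <= 0): FAILS
Dual feasibility (all lambda_i >= 0): OK
Complementary slackness (lambda_i * g_i(x) = 0 for all i): OK

Verdict: the first failing condition is primal_feasibility -> primal.

primal


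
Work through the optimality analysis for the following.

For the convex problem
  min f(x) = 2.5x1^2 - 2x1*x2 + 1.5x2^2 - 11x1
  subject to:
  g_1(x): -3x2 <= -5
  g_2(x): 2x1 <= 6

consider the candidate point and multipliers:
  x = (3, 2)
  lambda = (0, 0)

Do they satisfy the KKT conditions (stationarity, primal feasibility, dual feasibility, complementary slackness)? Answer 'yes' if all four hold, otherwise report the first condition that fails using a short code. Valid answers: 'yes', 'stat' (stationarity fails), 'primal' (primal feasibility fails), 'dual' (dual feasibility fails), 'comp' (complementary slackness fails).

Gradient of f: grad f(x) = Q x + c = (0, 0)
Constraint values g_i(x) = a_i^T x - b_i:
  g_1((3, 2)) = -1
  g_2((3, 2)) = 0
Stationarity residual: grad f(x) + sum_i lambda_i a_i = (0, 0)
  -> stationarity OK
Primal feasibility (all g_i <= 0): OK
Dual feasibility (all lambda_i >= 0): OK
Complementary slackness (lambda_i * g_i(x) = 0 for all i): OK

Verdict: yes, KKT holds.

yes


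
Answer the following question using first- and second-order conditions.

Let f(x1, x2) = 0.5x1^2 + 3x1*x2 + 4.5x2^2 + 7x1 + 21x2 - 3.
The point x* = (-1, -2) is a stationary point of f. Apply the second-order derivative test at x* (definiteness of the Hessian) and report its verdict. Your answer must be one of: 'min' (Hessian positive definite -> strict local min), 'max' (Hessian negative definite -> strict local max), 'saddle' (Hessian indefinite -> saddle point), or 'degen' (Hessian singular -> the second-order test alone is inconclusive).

Compute the Hessian H = grad^2 f:
  H = [[1, 3], [3, 9]]
Verify stationarity: grad f(x*) = H x* + g = (0, 0).
Eigenvalues of H: 0, 10.
H has a zero eigenvalue (singular; positive semidefinite but not definite), so H is neither positive definite, negative definite, nor indefinite. The second-order test alone is inconclusive -> degen.
(Indeed, f is constant along the null direction of H through x*, so x* is not a strict local extremum.)

degen


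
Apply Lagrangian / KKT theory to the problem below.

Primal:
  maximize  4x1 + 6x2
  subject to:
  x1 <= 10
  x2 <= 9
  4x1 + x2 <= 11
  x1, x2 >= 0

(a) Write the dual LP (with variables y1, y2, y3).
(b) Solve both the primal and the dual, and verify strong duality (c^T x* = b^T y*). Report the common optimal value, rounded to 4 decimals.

The standard primal-dual pair for 'max c^T x s.t. A x <= b, x >= 0' is:
  Dual:  min b^T y  s.t.  A^T y >= c,  y >= 0.

So the dual LP is:
  minimize  10y1 + 9y2 + 11y3
  subject to:
    y1 + 4y3 >= 4
    y2 + y3 >= 6
    y1, y2, y3 >= 0

Solving the primal: x* = (0.5, 9).
  primal value c^T x* = 56.
Solving the dual: y* = (0, 5, 1).
  dual value b^T y* = 56.
Strong duality: c^T x* = b^T y*. Confirmed.

56


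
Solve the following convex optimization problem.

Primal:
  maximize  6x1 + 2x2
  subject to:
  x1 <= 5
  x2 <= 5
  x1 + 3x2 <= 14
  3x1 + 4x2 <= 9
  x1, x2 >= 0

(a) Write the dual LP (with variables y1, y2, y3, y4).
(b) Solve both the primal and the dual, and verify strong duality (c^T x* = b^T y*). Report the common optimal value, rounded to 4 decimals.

The standard primal-dual pair for 'max c^T x s.t. A x <= b, x >= 0' is:
  Dual:  min b^T y  s.t.  A^T y >= c,  y >= 0.

So the dual LP is:
  minimize  5y1 + 5y2 + 14y3 + 9y4
  subject to:
    y1 + y3 + 3y4 >= 6
    y2 + 3y3 + 4y4 >= 2
    y1, y2, y3, y4 >= 0

Solving the primal: x* = (3, 0).
  primal value c^T x* = 18.
Solving the dual: y* = (0, 0, 0, 2).
  dual value b^T y* = 18.
Strong duality: c^T x* = b^T y*. Confirmed.

18


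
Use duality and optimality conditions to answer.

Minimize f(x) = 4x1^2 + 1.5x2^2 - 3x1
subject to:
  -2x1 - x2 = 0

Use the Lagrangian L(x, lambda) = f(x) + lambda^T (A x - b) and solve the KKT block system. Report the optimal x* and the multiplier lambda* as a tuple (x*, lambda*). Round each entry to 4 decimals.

Form the Lagrangian:
  L(x, lambda) = (1/2) x^T Q x + c^T x + lambda^T (A x - b)
Stationarity (grad_x L = 0): Q x + c + A^T lambda = 0.
Primal feasibility: A x = b.

This gives the KKT block system:
  [ Q   A^T ] [ x     ]   [-c ]
  [ A    0  ] [ lambda ] = [ b ]

Solving the linear system:
  x*      = (0.15, -0.3)
  lambda* = (-0.9)
  f(x*)   = -0.225

x* = (0.15, -0.3), lambda* = (-0.9)


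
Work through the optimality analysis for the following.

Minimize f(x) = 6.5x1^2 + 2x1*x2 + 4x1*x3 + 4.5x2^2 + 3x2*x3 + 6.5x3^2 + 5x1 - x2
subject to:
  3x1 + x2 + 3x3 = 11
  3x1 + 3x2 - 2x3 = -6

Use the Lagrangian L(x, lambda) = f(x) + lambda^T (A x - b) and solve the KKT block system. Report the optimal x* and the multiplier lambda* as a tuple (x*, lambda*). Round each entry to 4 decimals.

Form the Lagrangian:
  L(x, lambda) = (1/2) x^T Q x + c^T x + lambda^T (A x - b)
Stationarity (grad_x L = 0): Q x + c + A^T lambda = 0.
Primal feasibility: A x = b.

This gives the KKT block system:
  [ Q   A^T ] [ x     ]   [-c ]
  [ A    0  ] [ lambda ] = [ b ]

Solving the linear system:
  x*      = (0.8294, -0.7674, 3.093)
  lambda* = (-11.7943, 2.921)
  f(x*)   = 76.0891

x* = (0.8294, -0.7674, 3.093), lambda* = (-11.7943, 2.921)


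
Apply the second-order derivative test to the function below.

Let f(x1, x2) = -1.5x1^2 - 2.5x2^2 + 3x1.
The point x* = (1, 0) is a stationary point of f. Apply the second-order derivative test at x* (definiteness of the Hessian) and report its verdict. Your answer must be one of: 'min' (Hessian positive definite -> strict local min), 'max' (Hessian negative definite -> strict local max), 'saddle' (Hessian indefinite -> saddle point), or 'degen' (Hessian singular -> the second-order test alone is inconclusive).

Compute the Hessian H = grad^2 f:
  H = [[-3, 0], [0, -5]]
Verify stationarity: grad f(x*) = H x* + g = (0, 0).
Eigenvalues of H: -5, -3.
Both eigenvalues < 0, so H is negative definite -> x* is a strict local max.

max


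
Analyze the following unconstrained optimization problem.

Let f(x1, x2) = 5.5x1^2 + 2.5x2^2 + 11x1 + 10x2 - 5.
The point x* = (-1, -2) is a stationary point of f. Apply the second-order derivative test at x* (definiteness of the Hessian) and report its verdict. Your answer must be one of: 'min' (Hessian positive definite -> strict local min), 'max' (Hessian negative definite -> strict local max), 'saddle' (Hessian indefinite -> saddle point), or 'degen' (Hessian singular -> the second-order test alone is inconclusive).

Compute the Hessian H = grad^2 f:
  H = [[11, 0], [0, 5]]
Verify stationarity: grad f(x*) = H x* + g = (0, 0).
Eigenvalues of H: 5, 11.
Both eigenvalues > 0, so H is positive definite -> x* is a strict local min.

min


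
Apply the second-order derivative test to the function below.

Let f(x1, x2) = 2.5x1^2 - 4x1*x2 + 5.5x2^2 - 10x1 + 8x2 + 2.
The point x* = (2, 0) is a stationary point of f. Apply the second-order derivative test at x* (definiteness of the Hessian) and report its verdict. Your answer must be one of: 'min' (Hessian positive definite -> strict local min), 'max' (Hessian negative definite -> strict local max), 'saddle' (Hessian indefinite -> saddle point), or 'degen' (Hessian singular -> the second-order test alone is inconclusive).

Compute the Hessian H = grad^2 f:
  H = [[5, -4], [-4, 11]]
Verify stationarity: grad f(x*) = H x* + g = (0, 0).
Eigenvalues of H: 3, 13.
Both eigenvalues > 0, so H is positive definite -> x* is a strict local min.

min


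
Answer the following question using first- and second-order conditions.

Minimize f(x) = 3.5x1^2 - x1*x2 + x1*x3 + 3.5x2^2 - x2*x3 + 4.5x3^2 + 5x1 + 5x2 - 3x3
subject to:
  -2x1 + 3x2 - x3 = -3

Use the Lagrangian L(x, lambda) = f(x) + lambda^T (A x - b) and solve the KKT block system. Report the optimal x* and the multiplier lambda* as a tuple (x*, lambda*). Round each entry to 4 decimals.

Form the Lagrangian:
  L(x, lambda) = (1/2) x^T Q x + c^T x + lambda^T (A x - b)
Stationarity (grad_x L = 0): Q x + c + A^T lambda = 0.
Primal feasibility: A x = b.

This gives the KKT block system:
  [ Q   A^T ] [ x     ]   [-c ]
  [ A    0  ] [ lambda ] = [ b ]

Solving the linear system:
  x*      = (-0.6017, -1.2693, 0.3954)
  lambda* = (1.2264)
  f(x*)   = -3.4312

x* = (-0.6017, -1.2693, 0.3954), lambda* = (1.2264)


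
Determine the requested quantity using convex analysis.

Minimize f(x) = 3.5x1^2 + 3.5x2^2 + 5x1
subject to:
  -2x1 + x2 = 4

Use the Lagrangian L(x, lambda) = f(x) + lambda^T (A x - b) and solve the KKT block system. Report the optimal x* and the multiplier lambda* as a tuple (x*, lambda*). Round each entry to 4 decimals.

Form the Lagrangian:
  L(x, lambda) = (1/2) x^T Q x + c^T x + lambda^T (A x - b)
Stationarity (grad_x L = 0): Q x + c + A^T lambda = 0.
Primal feasibility: A x = b.

This gives the KKT block system:
  [ Q   A^T ] [ x     ]   [-c ]
  [ A    0  ] [ lambda ] = [ b ]

Solving the linear system:
  x*      = (-1.7429, 0.5143)
  lambda* = (-3.6)
  f(x*)   = 2.8429

x* = (-1.7429, 0.5143), lambda* = (-3.6)


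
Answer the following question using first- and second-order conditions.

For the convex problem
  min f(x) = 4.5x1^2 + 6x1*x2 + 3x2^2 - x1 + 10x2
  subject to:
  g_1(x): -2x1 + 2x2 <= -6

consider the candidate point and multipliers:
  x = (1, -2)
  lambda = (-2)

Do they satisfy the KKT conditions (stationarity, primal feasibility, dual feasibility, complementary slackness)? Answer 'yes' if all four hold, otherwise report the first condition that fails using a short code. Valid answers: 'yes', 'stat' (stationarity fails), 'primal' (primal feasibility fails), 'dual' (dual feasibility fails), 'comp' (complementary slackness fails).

Gradient of f: grad f(x) = Q x + c = (-4, 4)
Constraint values g_i(x) = a_i^T x - b_i:
  g_1((1, -2)) = 0
Stationarity residual: grad f(x) + sum_i lambda_i a_i = (0, 0)
  -> stationarity OK
Primal feasibility (all g_i <= 0): OK
Dual feasibility (all lambda_i >= 0): FAILS
Complementary slackness (lambda_i * g_i(x) = 0 for all i): OK

Verdict: the first failing condition is dual_feasibility -> dual.

dual


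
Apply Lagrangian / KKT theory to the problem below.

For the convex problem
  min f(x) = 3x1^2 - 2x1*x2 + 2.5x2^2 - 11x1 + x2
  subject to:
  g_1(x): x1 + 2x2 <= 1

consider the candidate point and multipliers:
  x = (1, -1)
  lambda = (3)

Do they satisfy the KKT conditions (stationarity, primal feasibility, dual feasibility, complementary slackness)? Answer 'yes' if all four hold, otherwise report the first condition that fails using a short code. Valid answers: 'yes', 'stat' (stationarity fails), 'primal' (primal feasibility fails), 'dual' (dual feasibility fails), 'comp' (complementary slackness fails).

Gradient of f: grad f(x) = Q x + c = (-3, -6)
Constraint values g_i(x) = a_i^T x - b_i:
  g_1((1, -1)) = -2
Stationarity residual: grad f(x) + sum_i lambda_i a_i = (0, 0)
  -> stationarity OK
Primal feasibility (all g_i <= 0): OK
Dual feasibility (all lambda_i >= 0): OK
Complementary slackness (lambda_i * g_i(x) = 0 for all i): FAILS

Verdict: the first failing condition is complementary_slackness -> comp.

comp


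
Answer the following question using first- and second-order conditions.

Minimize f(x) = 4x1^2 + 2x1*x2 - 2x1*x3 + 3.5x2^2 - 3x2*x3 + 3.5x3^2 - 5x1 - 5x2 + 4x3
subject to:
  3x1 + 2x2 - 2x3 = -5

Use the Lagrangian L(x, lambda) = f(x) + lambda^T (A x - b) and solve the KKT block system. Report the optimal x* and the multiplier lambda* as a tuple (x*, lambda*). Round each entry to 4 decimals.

Form the Lagrangian:
  L(x, lambda) = (1/2) x^T Q x + c^T x + lambda^T (A x - b)
Stationarity (grad_x L = 0): Q x + c + A^T lambda = 0.
Primal feasibility: A x = b.

This gives the KKT block system:
  [ Q   A^T ] [ x     ]   [-c ]
  [ A    0  ] [ lambda ] = [ b ]

Solving the linear system:
  x*      = (-1.1698, -0.2476, 0.4976)
  lambda* = (5.283)
  f(x*)   = 17.7465

x* = (-1.1698, -0.2476, 0.4976), lambda* = (5.283)


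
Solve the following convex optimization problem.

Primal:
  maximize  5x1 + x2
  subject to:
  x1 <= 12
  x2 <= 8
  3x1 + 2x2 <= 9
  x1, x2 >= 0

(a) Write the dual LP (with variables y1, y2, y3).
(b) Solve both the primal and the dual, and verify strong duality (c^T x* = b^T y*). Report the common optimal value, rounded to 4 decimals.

The standard primal-dual pair for 'max c^T x s.t. A x <= b, x >= 0' is:
  Dual:  min b^T y  s.t.  A^T y >= c,  y >= 0.

So the dual LP is:
  minimize  12y1 + 8y2 + 9y3
  subject to:
    y1 + 3y3 >= 5
    y2 + 2y3 >= 1
    y1, y2, y3 >= 0

Solving the primal: x* = (3, 0).
  primal value c^T x* = 15.
Solving the dual: y* = (0, 0, 1.6667).
  dual value b^T y* = 15.
Strong duality: c^T x* = b^T y*. Confirmed.

15


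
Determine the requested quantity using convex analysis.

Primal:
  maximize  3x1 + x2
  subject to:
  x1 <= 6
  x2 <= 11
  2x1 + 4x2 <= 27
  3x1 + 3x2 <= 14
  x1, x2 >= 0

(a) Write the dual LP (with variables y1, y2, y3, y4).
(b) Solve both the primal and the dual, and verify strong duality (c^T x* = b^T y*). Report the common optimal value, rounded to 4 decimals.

The standard primal-dual pair for 'max c^T x s.t. A x <= b, x >= 0' is:
  Dual:  min b^T y  s.t.  A^T y >= c,  y >= 0.

So the dual LP is:
  minimize  6y1 + 11y2 + 27y3 + 14y4
  subject to:
    y1 + 2y3 + 3y4 >= 3
    y2 + 4y3 + 3y4 >= 1
    y1, y2, y3, y4 >= 0

Solving the primal: x* = (4.6667, 0).
  primal value c^T x* = 14.
Solving the dual: y* = (0, 0, 0, 1).
  dual value b^T y* = 14.
Strong duality: c^T x* = b^T y*. Confirmed.

14


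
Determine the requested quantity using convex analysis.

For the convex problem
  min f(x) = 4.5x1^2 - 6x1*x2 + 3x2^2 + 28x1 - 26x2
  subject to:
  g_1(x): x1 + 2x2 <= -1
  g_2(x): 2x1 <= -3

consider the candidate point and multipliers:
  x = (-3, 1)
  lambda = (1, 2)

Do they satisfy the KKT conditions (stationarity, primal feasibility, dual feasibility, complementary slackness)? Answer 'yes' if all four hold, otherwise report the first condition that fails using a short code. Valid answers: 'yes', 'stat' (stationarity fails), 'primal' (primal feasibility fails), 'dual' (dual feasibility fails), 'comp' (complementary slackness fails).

Gradient of f: grad f(x) = Q x + c = (-5, -2)
Constraint values g_i(x) = a_i^T x - b_i:
  g_1((-3, 1)) = 0
  g_2((-3, 1)) = -3
Stationarity residual: grad f(x) + sum_i lambda_i a_i = (0, 0)
  -> stationarity OK
Primal feasibility (all g_i <= 0): OK
Dual feasibility (all lambda_i >= 0): OK
Complementary slackness (lambda_i * g_i(x) = 0 for all i): FAILS

Verdict: the first failing condition is complementary_slackness -> comp.

comp


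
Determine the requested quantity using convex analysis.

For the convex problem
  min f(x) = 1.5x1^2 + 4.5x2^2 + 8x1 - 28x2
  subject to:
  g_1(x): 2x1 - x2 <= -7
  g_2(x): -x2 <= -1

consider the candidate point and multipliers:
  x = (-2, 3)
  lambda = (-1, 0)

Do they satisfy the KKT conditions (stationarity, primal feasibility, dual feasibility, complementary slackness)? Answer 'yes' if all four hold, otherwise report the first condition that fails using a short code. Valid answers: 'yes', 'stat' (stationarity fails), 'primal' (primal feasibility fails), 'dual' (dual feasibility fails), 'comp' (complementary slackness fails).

Gradient of f: grad f(x) = Q x + c = (2, -1)
Constraint values g_i(x) = a_i^T x - b_i:
  g_1((-2, 3)) = 0
  g_2((-2, 3)) = -2
Stationarity residual: grad f(x) + sum_i lambda_i a_i = (0, 0)
  -> stationarity OK
Primal feasibility (all g_i <= 0): OK
Dual feasibility (all lambda_i >= 0): FAILS
Complementary slackness (lambda_i * g_i(x) = 0 for all i): OK

Verdict: the first failing condition is dual_feasibility -> dual.

dual


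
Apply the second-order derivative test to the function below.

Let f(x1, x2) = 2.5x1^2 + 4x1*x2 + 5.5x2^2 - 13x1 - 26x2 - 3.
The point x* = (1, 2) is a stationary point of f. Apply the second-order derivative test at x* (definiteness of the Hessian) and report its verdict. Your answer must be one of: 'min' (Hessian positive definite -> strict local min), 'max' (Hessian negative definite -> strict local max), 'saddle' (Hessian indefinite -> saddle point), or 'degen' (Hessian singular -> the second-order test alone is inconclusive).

Compute the Hessian H = grad^2 f:
  H = [[5, 4], [4, 11]]
Verify stationarity: grad f(x*) = H x* + g = (0, 0).
Eigenvalues of H: 3, 13.
Both eigenvalues > 0, so H is positive definite -> x* is a strict local min.

min


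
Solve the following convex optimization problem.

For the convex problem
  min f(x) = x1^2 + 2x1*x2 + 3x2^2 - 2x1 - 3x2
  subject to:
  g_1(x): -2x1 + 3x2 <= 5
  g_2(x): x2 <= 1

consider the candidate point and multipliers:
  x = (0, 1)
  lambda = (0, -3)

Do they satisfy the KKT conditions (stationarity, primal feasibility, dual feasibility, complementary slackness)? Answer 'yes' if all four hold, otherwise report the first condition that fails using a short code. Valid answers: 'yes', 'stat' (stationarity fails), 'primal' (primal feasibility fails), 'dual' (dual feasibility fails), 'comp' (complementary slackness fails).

Gradient of f: grad f(x) = Q x + c = (0, 3)
Constraint values g_i(x) = a_i^T x - b_i:
  g_1((0, 1)) = -2
  g_2((0, 1)) = 0
Stationarity residual: grad f(x) + sum_i lambda_i a_i = (0, 0)
  -> stationarity OK
Primal feasibility (all g_i <= 0): OK
Dual feasibility (all lambda_i >= 0): FAILS
Complementary slackness (lambda_i * g_i(x) = 0 for all i): OK

Verdict: the first failing condition is dual_feasibility -> dual.

dual


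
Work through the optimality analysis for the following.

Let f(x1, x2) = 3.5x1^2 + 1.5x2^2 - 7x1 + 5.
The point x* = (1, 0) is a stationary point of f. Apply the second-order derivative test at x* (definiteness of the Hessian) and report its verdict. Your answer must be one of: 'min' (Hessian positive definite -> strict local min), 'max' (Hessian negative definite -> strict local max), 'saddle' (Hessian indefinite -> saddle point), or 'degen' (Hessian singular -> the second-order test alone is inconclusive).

Compute the Hessian H = grad^2 f:
  H = [[7, 0], [0, 3]]
Verify stationarity: grad f(x*) = H x* + g = (0, 0).
Eigenvalues of H: 3, 7.
Both eigenvalues > 0, so H is positive definite -> x* is a strict local min.

min


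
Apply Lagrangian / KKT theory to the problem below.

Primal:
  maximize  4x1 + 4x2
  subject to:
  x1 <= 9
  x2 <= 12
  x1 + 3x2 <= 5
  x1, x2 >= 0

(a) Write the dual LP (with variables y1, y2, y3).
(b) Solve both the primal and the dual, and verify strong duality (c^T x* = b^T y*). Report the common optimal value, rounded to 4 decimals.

The standard primal-dual pair for 'max c^T x s.t. A x <= b, x >= 0' is:
  Dual:  min b^T y  s.t.  A^T y >= c,  y >= 0.

So the dual LP is:
  minimize  9y1 + 12y2 + 5y3
  subject to:
    y1 + y3 >= 4
    y2 + 3y3 >= 4
    y1, y2, y3 >= 0

Solving the primal: x* = (5, 0).
  primal value c^T x* = 20.
Solving the dual: y* = (0, 0, 4).
  dual value b^T y* = 20.
Strong duality: c^T x* = b^T y*. Confirmed.

20


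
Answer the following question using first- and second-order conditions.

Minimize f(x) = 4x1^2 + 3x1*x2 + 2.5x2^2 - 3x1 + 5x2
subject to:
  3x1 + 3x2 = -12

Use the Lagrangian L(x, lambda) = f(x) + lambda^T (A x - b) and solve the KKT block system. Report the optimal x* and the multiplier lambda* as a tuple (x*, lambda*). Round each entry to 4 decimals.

Form the Lagrangian:
  L(x, lambda) = (1/2) x^T Q x + c^T x + lambda^T (A x - b)
Stationarity (grad_x L = 0): Q x + c + A^T lambda = 0.
Primal feasibility: A x = b.

This gives the KKT block system:
  [ Q   A^T ] [ x     ]   [-c ]
  [ A    0  ] [ lambda ] = [ b ]

Solving the linear system:
  x*      = (0, -4)
  lambda* = (5)
  f(x*)   = 20

x* = (0, -4), lambda* = (5)


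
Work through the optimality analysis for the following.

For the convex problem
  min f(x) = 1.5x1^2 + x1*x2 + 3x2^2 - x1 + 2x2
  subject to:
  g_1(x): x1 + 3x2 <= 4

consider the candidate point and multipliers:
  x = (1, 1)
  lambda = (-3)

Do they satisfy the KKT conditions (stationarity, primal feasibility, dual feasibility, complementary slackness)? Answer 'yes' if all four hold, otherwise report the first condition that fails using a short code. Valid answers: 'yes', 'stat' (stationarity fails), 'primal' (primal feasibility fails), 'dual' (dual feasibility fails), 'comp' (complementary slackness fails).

Gradient of f: grad f(x) = Q x + c = (3, 9)
Constraint values g_i(x) = a_i^T x - b_i:
  g_1((1, 1)) = 0
Stationarity residual: grad f(x) + sum_i lambda_i a_i = (0, 0)
  -> stationarity OK
Primal feasibility (all g_i <= 0): OK
Dual feasibility (all lambda_i >= 0): FAILS
Complementary slackness (lambda_i * g_i(x) = 0 for all i): OK

Verdict: the first failing condition is dual_feasibility -> dual.

dual
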